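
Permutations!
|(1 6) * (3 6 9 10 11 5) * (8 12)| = |(1 9 10 11 5 3 6)(8 12)| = 14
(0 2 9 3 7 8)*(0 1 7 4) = (0 2 9 3 4)(1 7 8) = [2, 7, 9, 4, 0, 5, 6, 8, 1, 3]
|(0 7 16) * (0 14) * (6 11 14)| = 6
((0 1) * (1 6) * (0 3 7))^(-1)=(0 7 3 1 6)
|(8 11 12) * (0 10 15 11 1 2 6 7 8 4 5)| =|(0 10 15 11 12 4 5)(1 2 6 7 8)| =35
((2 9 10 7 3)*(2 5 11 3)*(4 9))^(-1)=(2 7 10 9 4)(3 11 5)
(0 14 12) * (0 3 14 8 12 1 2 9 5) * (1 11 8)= (0 1 2 9 5)(3 14 11 8 12)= [1, 2, 9, 14, 4, 0, 6, 7, 12, 5, 10, 8, 3, 13, 11]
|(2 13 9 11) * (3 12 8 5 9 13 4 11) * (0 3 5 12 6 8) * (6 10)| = |(13)(0 3 10 6 8 12)(2 4 11)(5 9)| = 6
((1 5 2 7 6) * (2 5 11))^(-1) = (1 6 7 2 11)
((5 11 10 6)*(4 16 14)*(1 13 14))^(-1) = (1 16 4 14 13)(5 6 10 11)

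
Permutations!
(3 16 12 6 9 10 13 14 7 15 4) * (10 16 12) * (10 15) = [0, 1, 2, 12, 3, 5, 9, 10, 8, 16, 13, 11, 6, 14, 7, 4, 15] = (3 12 6 9 16 15 4)(7 10 13 14)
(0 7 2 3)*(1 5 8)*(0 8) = [7, 5, 3, 8, 4, 0, 6, 2, 1] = (0 7 2 3 8 1 5)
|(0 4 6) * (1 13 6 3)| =|(0 4 3 1 13 6)| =6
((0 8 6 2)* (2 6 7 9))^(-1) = ((0 8 7 9 2))^(-1) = (0 2 9 7 8)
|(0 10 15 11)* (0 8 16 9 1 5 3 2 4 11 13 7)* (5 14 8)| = |(0 10 15 13 7)(1 14 8 16 9)(2 4 11 5 3)| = 5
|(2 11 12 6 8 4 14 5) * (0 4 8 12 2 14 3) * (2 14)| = 12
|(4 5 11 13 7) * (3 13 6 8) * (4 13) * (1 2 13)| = 12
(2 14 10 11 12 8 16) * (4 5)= [0, 1, 14, 3, 5, 4, 6, 7, 16, 9, 11, 12, 8, 13, 10, 15, 2]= (2 14 10 11 12 8 16)(4 5)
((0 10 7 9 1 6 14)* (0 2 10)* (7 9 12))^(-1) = ((1 6 14 2 10 9)(7 12))^(-1) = (1 9 10 2 14 6)(7 12)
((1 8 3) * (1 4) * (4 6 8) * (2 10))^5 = ((1 4)(2 10)(3 6 8))^5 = (1 4)(2 10)(3 8 6)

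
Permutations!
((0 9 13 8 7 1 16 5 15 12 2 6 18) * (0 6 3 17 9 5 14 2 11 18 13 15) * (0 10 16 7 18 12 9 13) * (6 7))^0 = (18)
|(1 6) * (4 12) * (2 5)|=2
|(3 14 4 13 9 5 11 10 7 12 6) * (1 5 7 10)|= |(1 5 11)(3 14 4 13 9 7 12 6)|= 24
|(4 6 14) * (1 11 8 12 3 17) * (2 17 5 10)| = |(1 11 8 12 3 5 10 2 17)(4 6 14)| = 9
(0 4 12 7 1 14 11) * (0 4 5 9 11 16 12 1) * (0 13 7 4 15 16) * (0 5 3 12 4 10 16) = (0 3 12 10 16 4 1 14 5 9 11 15)(7 13) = [3, 14, 2, 12, 1, 9, 6, 13, 8, 11, 16, 15, 10, 7, 5, 0, 4]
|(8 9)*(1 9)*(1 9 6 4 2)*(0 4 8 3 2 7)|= |(0 4 7)(1 6 8 9 3 2)|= 6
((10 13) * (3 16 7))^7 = ((3 16 7)(10 13))^7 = (3 16 7)(10 13)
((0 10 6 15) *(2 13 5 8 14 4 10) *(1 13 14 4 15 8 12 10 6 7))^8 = (15)(1 5 10)(4 8 6)(7 13 12)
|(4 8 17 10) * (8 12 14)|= 6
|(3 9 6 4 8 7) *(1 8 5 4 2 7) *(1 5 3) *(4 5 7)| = |(1 8 7)(2 4 3 9 6)| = 15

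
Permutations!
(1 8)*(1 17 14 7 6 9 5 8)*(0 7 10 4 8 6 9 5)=(0 7 9)(4 8 17 14 10)(5 6)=[7, 1, 2, 3, 8, 6, 5, 9, 17, 0, 4, 11, 12, 13, 10, 15, 16, 14]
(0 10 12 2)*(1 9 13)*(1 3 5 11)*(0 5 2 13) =(0 10 12 13 3 2 5 11 1 9) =[10, 9, 5, 2, 4, 11, 6, 7, 8, 0, 12, 1, 13, 3]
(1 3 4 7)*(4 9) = (1 3 9 4 7) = [0, 3, 2, 9, 7, 5, 6, 1, 8, 4]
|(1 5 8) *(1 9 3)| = 5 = |(1 5 8 9 3)|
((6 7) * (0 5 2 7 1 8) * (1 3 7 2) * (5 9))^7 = (0 5 8 9 1)(3 7 6)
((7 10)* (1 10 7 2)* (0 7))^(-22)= (1 2 10)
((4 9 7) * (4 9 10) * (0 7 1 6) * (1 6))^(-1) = (0 6 9 7)(4 10)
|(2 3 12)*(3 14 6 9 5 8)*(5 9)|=7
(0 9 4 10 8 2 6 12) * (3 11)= (0 9 4 10 8 2 6 12)(3 11)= [9, 1, 6, 11, 10, 5, 12, 7, 2, 4, 8, 3, 0]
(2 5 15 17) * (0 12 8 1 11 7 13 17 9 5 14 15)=(0 12 8 1 11 7 13 17 2 14 15 9 5)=[12, 11, 14, 3, 4, 0, 6, 13, 1, 5, 10, 7, 8, 17, 15, 9, 16, 2]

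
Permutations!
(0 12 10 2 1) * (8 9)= (0 12 10 2 1)(8 9)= [12, 0, 1, 3, 4, 5, 6, 7, 9, 8, 2, 11, 10]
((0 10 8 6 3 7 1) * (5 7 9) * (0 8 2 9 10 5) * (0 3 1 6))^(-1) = (0 8 1 6 7 5)(2 10 3 9) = ((0 5 7 6 1 8)(2 9 3 10))^(-1)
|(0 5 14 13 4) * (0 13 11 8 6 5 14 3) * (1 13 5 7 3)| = |(0 14 11 8 6 7 3)(1 13 4 5)| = 28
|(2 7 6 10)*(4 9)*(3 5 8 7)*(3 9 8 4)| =|(2 9 3 5 4 8 7 6 10)| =9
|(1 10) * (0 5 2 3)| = 4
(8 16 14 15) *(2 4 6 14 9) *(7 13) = [0, 1, 4, 3, 6, 5, 14, 13, 16, 2, 10, 11, 12, 7, 15, 8, 9] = (2 4 6 14 15 8 16 9)(7 13)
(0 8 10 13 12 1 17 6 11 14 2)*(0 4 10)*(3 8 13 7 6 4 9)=[13, 17, 9, 8, 10, 5, 11, 6, 0, 3, 7, 14, 1, 12, 2, 15, 16, 4]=(0 13 12 1 17 4 10 7 6 11 14 2 9 3 8)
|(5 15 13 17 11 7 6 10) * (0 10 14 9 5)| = |(0 10)(5 15 13 17 11 7 6 14 9)| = 18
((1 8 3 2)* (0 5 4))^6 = ((0 5 4)(1 8 3 2))^6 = (1 3)(2 8)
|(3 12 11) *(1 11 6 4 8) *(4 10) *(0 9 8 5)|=11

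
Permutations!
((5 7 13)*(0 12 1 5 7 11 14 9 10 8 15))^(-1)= ((0 12 1 5 11 14 9 10 8 15)(7 13))^(-1)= (0 15 8 10 9 14 11 5 1 12)(7 13)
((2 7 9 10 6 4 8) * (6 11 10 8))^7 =(2 8 9 7)(4 6)(10 11)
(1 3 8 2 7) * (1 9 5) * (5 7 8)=(1 3 5)(2 8)(7 9)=[0, 3, 8, 5, 4, 1, 6, 9, 2, 7]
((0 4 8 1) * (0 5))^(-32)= ((0 4 8 1 5))^(-32)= (0 1 4 5 8)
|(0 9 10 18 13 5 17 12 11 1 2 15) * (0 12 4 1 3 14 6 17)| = 30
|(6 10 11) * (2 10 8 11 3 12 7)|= 15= |(2 10 3 12 7)(6 8 11)|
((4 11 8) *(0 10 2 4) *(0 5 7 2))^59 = ((0 10)(2 4 11 8 5 7))^59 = (0 10)(2 7 5 8 11 4)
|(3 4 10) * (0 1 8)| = |(0 1 8)(3 4 10)| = 3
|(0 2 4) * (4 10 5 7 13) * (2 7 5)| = |(0 7 13 4)(2 10)| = 4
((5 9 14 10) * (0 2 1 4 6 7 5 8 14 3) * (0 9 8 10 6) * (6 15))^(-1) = ((0 2 1 4)(3 9)(5 8 14 15 6 7))^(-1) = (0 4 1 2)(3 9)(5 7 6 15 14 8)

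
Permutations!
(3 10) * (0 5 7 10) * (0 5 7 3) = (0 7 10)(3 5) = [7, 1, 2, 5, 4, 3, 6, 10, 8, 9, 0]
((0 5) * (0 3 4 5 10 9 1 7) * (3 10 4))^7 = ((0 4 5 10 9 1 7))^7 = (10)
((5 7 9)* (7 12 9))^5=((5 12 9))^5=(5 9 12)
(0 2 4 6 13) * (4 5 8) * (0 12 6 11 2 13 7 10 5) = [13, 1, 0, 3, 11, 8, 7, 10, 4, 9, 5, 2, 6, 12] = (0 13 12 6 7 10 5 8 4 11 2)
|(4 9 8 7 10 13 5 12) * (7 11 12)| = |(4 9 8 11 12)(5 7 10 13)| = 20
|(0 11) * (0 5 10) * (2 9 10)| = 6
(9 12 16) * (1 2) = [0, 2, 1, 3, 4, 5, 6, 7, 8, 12, 10, 11, 16, 13, 14, 15, 9] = (1 2)(9 12 16)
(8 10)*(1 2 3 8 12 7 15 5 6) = (1 2 3 8 10 12 7 15 5 6) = [0, 2, 3, 8, 4, 6, 1, 15, 10, 9, 12, 11, 7, 13, 14, 5]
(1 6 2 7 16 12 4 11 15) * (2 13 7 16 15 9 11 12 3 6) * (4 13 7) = (1 2 16 3 6 7 15)(4 12 13)(9 11) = [0, 2, 16, 6, 12, 5, 7, 15, 8, 11, 10, 9, 13, 4, 14, 1, 3]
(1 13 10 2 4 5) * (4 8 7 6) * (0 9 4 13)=(0 9 4 5 1)(2 8 7 6 13 10)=[9, 0, 8, 3, 5, 1, 13, 6, 7, 4, 2, 11, 12, 10]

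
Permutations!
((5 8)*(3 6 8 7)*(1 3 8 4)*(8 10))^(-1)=((1 3 6 4)(5 7 10 8))^(-1)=(1 4 6 3)(5 8 10 7)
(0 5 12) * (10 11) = (0 5 12)(10 11) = [5, 1, 2, 3, 4, 12, 6, 7, 8, 9, 11, 10, 0]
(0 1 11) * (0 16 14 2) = [1, 11, 0, 3, 4, 5, 6, 7, 8, 9, 10, 16, 12, 13, 2, 15, 14] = (0 1 11 16 14 2)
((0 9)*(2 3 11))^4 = ((0 9)(2 3 11))^4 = (2 3 11)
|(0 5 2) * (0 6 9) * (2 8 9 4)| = 12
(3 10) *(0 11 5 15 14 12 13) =(0 11 5 15 14 12 13)(3 10) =[11, 1, 2, 10, 4, 15, 6, 7, 8, 9, 3, 5, 13, 0, 12, 14]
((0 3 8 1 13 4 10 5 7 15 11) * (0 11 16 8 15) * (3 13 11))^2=(0 4 5)(1 3 16)(7 13 10)(8 11 15)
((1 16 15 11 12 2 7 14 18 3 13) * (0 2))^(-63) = ((0 2 7 14 18 3 13 1 16 15 11 12))^(-63) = (0 15 13 14)(1 18 2 11)(3 7 12 16)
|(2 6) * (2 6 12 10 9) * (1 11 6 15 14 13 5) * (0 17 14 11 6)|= |(0 17 14 13 5 1 6 15 11)(2 12 10 9)|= 36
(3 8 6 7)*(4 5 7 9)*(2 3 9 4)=(2 3 8 6 4 5 7 9)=[0, 1, 3, 8, 5, 7, 4, 9, 6, 2]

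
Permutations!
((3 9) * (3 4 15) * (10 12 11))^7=((3 9 4 15)(10 12 11))^7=(3 15 4 9)(10 12 11)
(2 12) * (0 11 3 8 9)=(0 11 3 8 9)(2 12)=[11, 1, 12, 8, 4, 5, 6, 7, 9, 0, 10, 3, 2]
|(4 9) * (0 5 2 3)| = |(0 5 2 3)(4 9)| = 4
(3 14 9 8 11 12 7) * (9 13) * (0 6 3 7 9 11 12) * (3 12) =(0 6 12 9 8 3 14 13 11) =[6, 1, 2, 14, 4, 5, 12, 7, 3, 8, 10, 0, 9, 11, 13]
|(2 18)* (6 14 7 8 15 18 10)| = 8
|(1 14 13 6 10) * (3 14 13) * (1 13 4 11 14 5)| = |(1 4 11 14 3 5)(6 10 13)| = 6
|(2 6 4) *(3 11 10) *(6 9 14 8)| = |(2 9 14 8 6 4)(3 11 10)| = 6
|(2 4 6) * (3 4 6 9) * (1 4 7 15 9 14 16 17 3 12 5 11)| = |(1 4 14 16 17 3 7 15 9 12 5 11)(2 6)| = 12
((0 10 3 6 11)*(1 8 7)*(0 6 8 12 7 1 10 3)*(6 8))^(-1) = (0 10 7 12 1 8 11 6 3)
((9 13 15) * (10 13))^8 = (15)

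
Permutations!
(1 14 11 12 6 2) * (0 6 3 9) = [6, 14, 1, 9, 4, 5, 2, 7, 8, 0, 10, 12, 3, 13, 11] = (0 6 2 1 14 11 12 3 9)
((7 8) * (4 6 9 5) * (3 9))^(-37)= (3 4 9 6 5)(7 8)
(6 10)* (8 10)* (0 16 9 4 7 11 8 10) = (0 16 9 4 7 11 8)(6 10) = [16, 1, 2, 3, 7, 5, 10, 11, 0, 4, 6, 8, 12, 13, 14, 15, 9]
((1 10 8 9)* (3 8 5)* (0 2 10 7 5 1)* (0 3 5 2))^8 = ((1 7 2 10)(3 8 9))^8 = (10)(3 9 8)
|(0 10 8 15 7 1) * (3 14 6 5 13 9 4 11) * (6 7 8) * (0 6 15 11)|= 14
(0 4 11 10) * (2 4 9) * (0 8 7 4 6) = (0 9 2 6)(4 11 10 8 7) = [9, 1, 6, 3, 11, 5, 0, 4, 7, 2, 8, 10]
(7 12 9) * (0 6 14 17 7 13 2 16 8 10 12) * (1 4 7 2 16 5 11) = [6, 4, 5, 3, 7, 11, 14, 0, 10, 13, 12, 1, 9, 16, 17, 15, 8, 2] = (0 6 14 17 2 5 11 1 4 7)(8 10 12 9 13 16)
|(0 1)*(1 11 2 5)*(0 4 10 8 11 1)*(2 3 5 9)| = 8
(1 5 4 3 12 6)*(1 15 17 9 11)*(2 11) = (1 5 4 3 12 6 15 17 9 2 11) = [0, 5, 11, 12, 3, 4, 15, 7, 8, 2, 10, 1, 6, 13, 14, 17, 16, 9]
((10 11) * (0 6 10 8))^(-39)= (0 6 10 11 8)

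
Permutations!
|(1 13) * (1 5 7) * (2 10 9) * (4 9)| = 4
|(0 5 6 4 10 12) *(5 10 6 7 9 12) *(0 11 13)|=8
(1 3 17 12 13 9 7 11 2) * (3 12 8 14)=(1 12 13 9 7 11 2)(3 17 8 14)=[0, 12, 1, 17, 4, 5, 6, 11, 14, 7, 10, 2, 13, 9, 3, 15, 16, 8]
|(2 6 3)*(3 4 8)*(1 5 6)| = 7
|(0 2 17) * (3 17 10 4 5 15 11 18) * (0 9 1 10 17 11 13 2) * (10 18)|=|(1 18 3 11 10 4 5 15 13 2 17 9)|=12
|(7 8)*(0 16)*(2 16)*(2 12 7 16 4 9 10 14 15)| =|(0 12 7 8 16)(2 4 9 10 14 15)| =30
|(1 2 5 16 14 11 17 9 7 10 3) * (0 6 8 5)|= 14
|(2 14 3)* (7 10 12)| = 3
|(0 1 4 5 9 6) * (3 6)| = 7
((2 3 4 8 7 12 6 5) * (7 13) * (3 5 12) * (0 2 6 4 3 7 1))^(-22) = ((0 2 5 6 12 4 8 13 1))^(-22) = (0 4 2 8 5 13 6 1 12)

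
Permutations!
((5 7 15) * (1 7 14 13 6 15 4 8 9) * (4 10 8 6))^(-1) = (1 9 8 10 7)(4 13 14 5 15 6)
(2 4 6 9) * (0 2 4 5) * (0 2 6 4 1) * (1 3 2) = (0 6 9 3 2 5 1) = [6, 0, 5, 2, 4, 1, 9, 7, 8, 3]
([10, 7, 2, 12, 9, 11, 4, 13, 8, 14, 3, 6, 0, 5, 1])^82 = (0 3)(1 7 13 5 11 6 4 9 14)(10 12)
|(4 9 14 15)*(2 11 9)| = 6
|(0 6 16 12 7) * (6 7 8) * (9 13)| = |(0 7)(6 16 12 8)(9 13)| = 4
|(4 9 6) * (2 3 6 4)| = 6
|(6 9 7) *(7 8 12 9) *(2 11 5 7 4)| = |(2 11 5 7 6 4)(8 12 9)| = 6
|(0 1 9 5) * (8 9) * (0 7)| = 6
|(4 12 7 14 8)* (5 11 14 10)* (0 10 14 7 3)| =10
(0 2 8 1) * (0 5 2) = [0, 5, 8, 3, 4, 2, 6, 7, 1] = (1 5 2 8)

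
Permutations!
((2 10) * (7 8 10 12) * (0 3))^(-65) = ((0 3)(2 12 7 8 10))^(-65) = (12)(0 3)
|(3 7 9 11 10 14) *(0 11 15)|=|(0 11 10 14 3 7 9 15)|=8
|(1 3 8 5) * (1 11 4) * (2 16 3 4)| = |(1 4)(2 16 3 8 5 11)| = 6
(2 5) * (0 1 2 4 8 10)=[1, 2, 5, 3, 8, 4, 6, 7, 10, 9, 0]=(0 1 2 5 4 8 10)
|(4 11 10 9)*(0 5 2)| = 12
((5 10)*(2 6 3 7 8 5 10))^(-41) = (10)(2 6 3 7 8 5)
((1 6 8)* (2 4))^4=(1 6 8)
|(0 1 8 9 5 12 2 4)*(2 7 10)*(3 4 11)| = 12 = |(0 1 8 9 5 12 7 10 2 11 3 4)|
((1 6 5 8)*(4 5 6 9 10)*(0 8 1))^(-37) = ((0 8)(1 9 10 4 5))^(-37) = (0 8)(1 4 9 5 10)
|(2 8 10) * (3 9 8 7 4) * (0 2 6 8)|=6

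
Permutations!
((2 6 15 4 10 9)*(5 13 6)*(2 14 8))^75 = ((2 5 13 6 15 4 10 9 14 8))^75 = (2 4)(5 10)(6 14)(8 15)(9 13)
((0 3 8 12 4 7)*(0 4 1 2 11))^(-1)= (0 11 2 1 12 8 3)(4 7)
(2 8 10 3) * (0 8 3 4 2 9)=[8, 1, 3, 9, 2, 5, 6, 7, 10, 0, 4]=(0 8 10 4 2 3 9)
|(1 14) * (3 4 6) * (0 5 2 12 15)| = 30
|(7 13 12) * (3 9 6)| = 3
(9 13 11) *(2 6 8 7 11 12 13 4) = [0, 1, 6, 3, 2, 5, 8, 11, 7, 4, 10, 9, 13, 12] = (2 6 8 7 11 9 4)(12 13)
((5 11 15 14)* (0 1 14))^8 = ((0 1 14 5 11 15))^8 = (0 14 11)(1 5 15)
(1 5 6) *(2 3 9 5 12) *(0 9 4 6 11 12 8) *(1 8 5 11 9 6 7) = (0 6 8)(1 5 9 11 12 2 3 4 7) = [6, 5, 3, 4, 7, 9, 8, 1, 0, 11, 10, 12, 2]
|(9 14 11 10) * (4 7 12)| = 12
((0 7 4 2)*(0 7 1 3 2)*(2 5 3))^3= ((0 1 2 7 4)(3 5))^3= (0 7 1 4 2)(3 5)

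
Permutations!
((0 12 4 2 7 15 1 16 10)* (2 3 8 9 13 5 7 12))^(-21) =((0 2 12 4 3 8 9 13 5 7 15 1 16 10))^(-21) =(0 13)(1 3)(2 5)(4 15)(7 12)(8 16)(9 10)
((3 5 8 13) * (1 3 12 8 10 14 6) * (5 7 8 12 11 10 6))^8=((1 3 7 8 13 11 10 14 5 6))^8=(1 5 10 13 7)(3 6 14 11 8)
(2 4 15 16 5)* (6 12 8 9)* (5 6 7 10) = (2 4 15 16 6 12 8 9 7 10 5) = [0, 1, 4, 3, 15, 2, 12, 10, 9, 7, 5, 11, 8, 13, 14, 16, 6]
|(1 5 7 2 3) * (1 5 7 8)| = |(1 7 2 3 5 8)| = 6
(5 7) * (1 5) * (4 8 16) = (1 5 7)(4 8 16) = [0, 5, 2, 3, 8, 7, 6, 1, 16, 9, 10, 11, 12, 13, 14, 15, 4]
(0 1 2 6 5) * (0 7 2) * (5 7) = [1, 0, 6, 3, 4, 5, 7, 2] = (0 1)(2 6 7)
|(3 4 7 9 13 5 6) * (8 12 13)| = 9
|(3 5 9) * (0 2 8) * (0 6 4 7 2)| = |(2 8 6 4 7)(3 5 9)| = 15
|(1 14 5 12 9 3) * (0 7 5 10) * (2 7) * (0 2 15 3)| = |(0 15 3 1 14 10 2 7 5 12 9)| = 11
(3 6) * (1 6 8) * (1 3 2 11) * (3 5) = [0, 6, 11, 8, 4, 3, 2, 7, 5, 9, 10, 1] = (1 6 2 11)(3 8 5)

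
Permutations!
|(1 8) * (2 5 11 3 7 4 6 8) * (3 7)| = 8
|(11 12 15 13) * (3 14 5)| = 12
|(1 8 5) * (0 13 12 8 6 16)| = 8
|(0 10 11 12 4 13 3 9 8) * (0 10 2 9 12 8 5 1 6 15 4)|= 33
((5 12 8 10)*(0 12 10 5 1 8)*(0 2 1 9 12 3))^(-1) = (0 3)(1 2 12 9 10 5 8)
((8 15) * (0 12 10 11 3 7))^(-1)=((0 12 10 11 3 7)(8 15))^(-1)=(0 7 3 11 10 12)(8 15)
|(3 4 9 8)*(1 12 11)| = |(1 12 11)(3 4 9 8)| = 12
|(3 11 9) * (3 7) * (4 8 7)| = 6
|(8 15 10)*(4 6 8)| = |(4 6 8 15 10)| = 5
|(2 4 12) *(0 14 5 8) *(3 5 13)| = 6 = |(0 14 13 3 5 8)(2 4 12)|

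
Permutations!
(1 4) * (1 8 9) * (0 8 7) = (0 8 9 1 4 7) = [8, 4, 2, 3, 7, 5, 6, 0, 9, 1]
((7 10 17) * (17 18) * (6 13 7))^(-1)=(6 17 18 10 7 13)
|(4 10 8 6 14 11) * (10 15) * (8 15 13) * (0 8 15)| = |(0 8 6 14 11 4 13 15 10)| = 9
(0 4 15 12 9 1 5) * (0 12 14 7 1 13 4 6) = [6, 5, 2, 3, 15, 12, 0, 1, 8, 13, 10, 11, 9, 4, 7, 14] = (0 6)(1 5 12 9 13 4 15 14 7)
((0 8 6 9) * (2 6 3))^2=(0 3 6)(2 9 8)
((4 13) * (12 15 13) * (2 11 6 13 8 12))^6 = (15)(2 11 6 13 4)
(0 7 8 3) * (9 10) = (0 7 8 3)(9 10) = [7, 1, 2, 0, 4, 5, 6, 8, 3, 10, 9]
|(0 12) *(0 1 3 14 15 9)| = |(0 12 1 3 14 15 9)| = 7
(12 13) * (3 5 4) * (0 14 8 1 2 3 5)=(0 14 8 1 2 3)(4 5)(12 13)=[14, 2, 3, 0, 5, 4, 6, 7, 1, 9, 10, 11, 13, 12, 8]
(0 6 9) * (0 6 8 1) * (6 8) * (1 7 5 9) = [6, 0, 2, 3, 4, 9, 1, 5, 7, 8] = (0 6 1)(5 9 8 7)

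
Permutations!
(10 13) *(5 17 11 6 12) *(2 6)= (2 6 12 5 17 11)(10 13)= [0, 1, 6, 3, 4, 17, 12, 7, 8, 9, 13, 2, 5, 10, 14, 15, 16, 11]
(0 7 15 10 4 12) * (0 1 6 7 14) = (0 14)(1 6 7 15 10 4 12) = [14, 6, 2, 3, 12, 5, 7, 15, 8, 9, 4, 11, 1, 13, 0, 10]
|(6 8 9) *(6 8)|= |(8 9)|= 2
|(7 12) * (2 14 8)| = 6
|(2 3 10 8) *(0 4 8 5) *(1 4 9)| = |(0 9 1 4 8 2 3 10 5)| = 9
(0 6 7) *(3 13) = (0 6 7)(3 13) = [6, 1, 2, 13, 4, 5, 7, 0, 8, 9, 10, 11, 12, 3]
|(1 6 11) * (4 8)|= |(1 6 11)(4 8)|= 6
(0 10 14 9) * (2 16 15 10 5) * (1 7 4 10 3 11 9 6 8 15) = (0 5 2 16 1 7 4 10 14 6 8 15 3 11 9) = [5, 7, 16, 11, 10, 2, 8, 4, 15, 0, 14, 9, 12, 13, 6, 3, 1]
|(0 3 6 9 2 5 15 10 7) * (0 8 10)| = |(0 3 6 9 2 5 15)(7 8 10)| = 21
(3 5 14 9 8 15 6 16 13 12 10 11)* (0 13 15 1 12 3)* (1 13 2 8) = [2, 12, 8, 5, 4, 14, 16, 7, 13, 1, 11, 0, 10, 3, 9, 6, 15] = (0 2 8 13 3 5 14 9 1 12 10 11)(6 16 15)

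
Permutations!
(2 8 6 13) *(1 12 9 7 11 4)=(1 12 9 7 11 4)(2 8 6 13)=[0, 12, 8, 3, 1, 5, 13, 11, 6, 7, 10, 4, 9, 2]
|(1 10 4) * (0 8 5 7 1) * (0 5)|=10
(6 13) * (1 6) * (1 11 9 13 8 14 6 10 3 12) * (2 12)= (1 10 3 2 12)(6 8 14)(9 13 11)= [0, 10, 12, 2, 4, 5, 8, 7, 14, 13, 3, 9, 1, 11, 6]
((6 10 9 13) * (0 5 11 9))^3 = ((0 5 11 9 13 6 10))^3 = (0 9 10 11 6 5 13)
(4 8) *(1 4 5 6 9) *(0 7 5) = (0 7 5 6 9 1 4 8) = [7, 4, 2, 3, 8, 6, 9, 5, 0, 1]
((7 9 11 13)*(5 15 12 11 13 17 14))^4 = (5 17 12)(7 9 13)(11 15 14)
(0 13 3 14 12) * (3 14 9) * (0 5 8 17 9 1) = [13, 0, 2, 1, 4, 8, 6, 7, 17, 3, 10, 11, 5, 14, 12, 15, 16, 9] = (0 13 14 12 5 8 17 9 3 1)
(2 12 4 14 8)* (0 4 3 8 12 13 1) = (0 4 14 12 3 8 2 13 1) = [4, 0, 13, 8, 14, 5, 6, 7, 2, 9, 10, 11, 3, 1, 12]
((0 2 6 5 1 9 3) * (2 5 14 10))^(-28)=(14)(0 1 3 5 9)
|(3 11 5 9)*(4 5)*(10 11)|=6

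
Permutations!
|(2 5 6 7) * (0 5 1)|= |(0 5 6 7 2 1)|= 6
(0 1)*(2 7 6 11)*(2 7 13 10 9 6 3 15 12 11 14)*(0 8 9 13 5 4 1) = (1 8 9 6 14 2 5 4)(3 15 12 11 7)(10 13) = [0, 8, 5, 15, 1, 4, 14, 3, 9, 6, 13, 7, 11, 10, 2, 12]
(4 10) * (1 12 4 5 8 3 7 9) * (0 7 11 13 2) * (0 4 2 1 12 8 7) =(1 8 3 11 13)(2 4 10 5 7 9 12) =[0, 8, 4, 11, 10, 7, 6, 9, 3, 12, 5, 13, 2, 1]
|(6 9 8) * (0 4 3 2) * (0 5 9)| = 8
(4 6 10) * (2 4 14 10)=(2 4 6)(10 14)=[0, 1, 4, 3, 6, 5, 2, 7, 8, 9, 14, 11, 12, 13, 10]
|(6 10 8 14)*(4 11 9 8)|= 7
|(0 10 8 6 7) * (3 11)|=10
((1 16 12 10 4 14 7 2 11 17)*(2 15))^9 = (1 11 15 14 10 16 17 2 7 4 12)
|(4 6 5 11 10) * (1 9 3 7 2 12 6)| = |(1 9 3 7 2 12 6 5 11 10 4)| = 11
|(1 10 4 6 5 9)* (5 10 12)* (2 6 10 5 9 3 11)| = 30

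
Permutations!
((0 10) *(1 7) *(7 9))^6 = ((0 10)(1 9 7))^6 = (10)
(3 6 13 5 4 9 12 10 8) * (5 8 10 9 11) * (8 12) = (3 6 13 12 9 8)(4 11 5) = [0, 1, 2, 6, 11, 4, 13, 7, 3, 8, 10, 5, 9, 12]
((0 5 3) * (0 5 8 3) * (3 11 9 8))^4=((0 3 5)(8 11 9))^4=(0 3 5)(8 11 9)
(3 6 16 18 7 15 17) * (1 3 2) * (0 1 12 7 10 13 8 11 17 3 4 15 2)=(0 1 4 15 3 6 16 18 10 13 8 11 17)(2 12 7)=[1, 4, 12, 6, 15, 5, 16, 2, 11, 9, 13, 17, 7, 8, 14, 3, 18, 0, 10]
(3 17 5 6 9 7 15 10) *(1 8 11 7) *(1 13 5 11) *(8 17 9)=(1 17 11 7 15 10 3 9 13 5 6 8)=[0, 17, 2, 9, 4, 6, 8, 15, 1, 13, 3, 7, 12, 5, 14, 10, 16, 11]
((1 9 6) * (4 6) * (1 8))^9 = (1 8 6 4 9)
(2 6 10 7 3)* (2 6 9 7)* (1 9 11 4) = (1 9 7 3 6 10 2 11 4) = [0, 9, 11, 6, 1, 5, 10, 3, 8, 7, 2, 4]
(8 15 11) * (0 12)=(0 12)(8 15 11)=[12, 1, 2, 3, 4, 5, 6, 7, 15, 9, 10, 8, 0, 13, 14, 11]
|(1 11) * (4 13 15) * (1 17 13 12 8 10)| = |(1 11 17 13 15 4 12 8 10)| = 9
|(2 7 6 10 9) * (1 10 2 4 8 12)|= 6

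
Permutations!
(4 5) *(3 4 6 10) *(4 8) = (3 8 4 5 6 10) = [0, 1, 2, 8, 5, 6, 10, 7, 4, 9, 3]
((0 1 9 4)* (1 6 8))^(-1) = ((0 6 8 1 9 4))^(-1) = (0 4 9 1 8 6)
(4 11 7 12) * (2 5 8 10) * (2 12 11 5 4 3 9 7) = (2 4 5 8 10 12 3 9 7 11) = [0, 1, 4, 9, 5, 8, 6, 11, 10, 7, 12, 2, 3]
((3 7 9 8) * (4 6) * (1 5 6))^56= (9)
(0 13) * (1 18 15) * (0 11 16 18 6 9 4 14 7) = (0 13 11 16 18 15 1 6 9 4 14 7) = [13, 6, 2, 3, 14, 5, 9, 0, 8, 4, 10, 16, 12, 11, 7, 1, 18, 17, 15]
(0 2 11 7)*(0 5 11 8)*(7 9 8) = (0 2 7 5 11 9 8) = [2, 1, 7, 3, 4, 11, 6, 5, 0, 8, 10, 9]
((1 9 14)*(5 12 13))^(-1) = (1 14 9)(5 13 12)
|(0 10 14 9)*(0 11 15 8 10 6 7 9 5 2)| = |(0 6 7 9 11 15 8 10 14 5 2)| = 11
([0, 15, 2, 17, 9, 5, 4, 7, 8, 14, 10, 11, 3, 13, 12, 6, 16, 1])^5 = (1 14 15 12 6 3 4 17 9)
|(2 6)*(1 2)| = 3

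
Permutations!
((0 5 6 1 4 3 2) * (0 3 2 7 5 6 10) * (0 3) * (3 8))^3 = (0 4 6 2 1)(3 10 7 8 5)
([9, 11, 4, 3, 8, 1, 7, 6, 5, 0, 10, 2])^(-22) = (1 2 8)(4 5 11)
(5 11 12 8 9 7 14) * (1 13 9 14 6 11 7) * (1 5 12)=(1 13 9 5 7 6 11)(8 14 12)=[0, 13, 2, 3, 4, 7, 11, 6, 14, 5, 10, 1, 8, 9, 12]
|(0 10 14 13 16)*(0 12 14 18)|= |(0 10 18)(12 14 13 16)|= 12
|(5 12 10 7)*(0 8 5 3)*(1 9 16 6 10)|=|(0 8 5 12 1 9 16 6 10 7 3)|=11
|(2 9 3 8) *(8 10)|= 5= |(2 9 3 10 8)|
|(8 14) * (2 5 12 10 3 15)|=|(2 5 12 10 3 15)(8 14)|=6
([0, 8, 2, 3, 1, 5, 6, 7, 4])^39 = [0, 1, 2, 3, 4, 5, 6, 7, 8]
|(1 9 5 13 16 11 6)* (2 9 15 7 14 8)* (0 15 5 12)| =24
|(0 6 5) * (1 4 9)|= |(0 6 5)(1 4 9)|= 3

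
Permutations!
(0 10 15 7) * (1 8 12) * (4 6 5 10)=(0 4 6 5 10 15 7)(1 8 12)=[4, 8, 2, 3, 6, 10, 5, 0, 12, 9, 15, 11, 1, 13, 14, 7]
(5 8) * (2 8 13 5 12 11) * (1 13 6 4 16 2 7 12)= (1 13 5 6 4 16 2 8)(7 12 11)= [0, 13, 8, 3, 16, 6, 4, 12, 1, 9, 10, 7, 11, 5, 14, 15, 2]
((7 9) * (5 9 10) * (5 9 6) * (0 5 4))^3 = (10)(0 4 6 5)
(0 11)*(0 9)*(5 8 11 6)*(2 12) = (0 6 5 8 11 9)(2 12) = [6, 1, 12, 3, 4, 8, 5, 7, 11, 0, 10, 9, 2]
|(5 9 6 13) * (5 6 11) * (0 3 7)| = |(0 3 7)(5 9 11)(6 13)| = 6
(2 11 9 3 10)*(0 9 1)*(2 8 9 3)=[3, 0, 11, 10, 4, 5, 6, 7, 9, 2, 8, 1]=(0 3 10 8 9 2 11 1)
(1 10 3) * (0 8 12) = (0 8 12)(1 10 3) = [8, 10, 2, 1, 4, 5, 6, 7, 12, 9, 3, 11, 0]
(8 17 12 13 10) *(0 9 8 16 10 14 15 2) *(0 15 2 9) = (2 15 9 8 17 12 13 14)(10 16) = [0, 1, 15, 3, 4, 5, 6, 7, 17, 8, 16, 11, 13, 14, 2, 9, 10, 12]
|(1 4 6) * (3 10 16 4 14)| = 7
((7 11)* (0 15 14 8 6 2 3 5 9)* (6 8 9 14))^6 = ((0 15 6 2 3 5 14 9)(7 11))^6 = (0 14 3 6)(2 15 9 5)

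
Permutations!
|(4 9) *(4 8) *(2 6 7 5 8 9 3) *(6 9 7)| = 7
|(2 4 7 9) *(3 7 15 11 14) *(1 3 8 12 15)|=|(1 3 7 9 2 4)(8 12 15 11 14)|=30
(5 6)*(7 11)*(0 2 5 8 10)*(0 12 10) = (0 2 5 6 8)(7 11)(10 12) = [2, 1, 5, 3, 4, 6, 8, 11, 0, 9, 12, 7, 10]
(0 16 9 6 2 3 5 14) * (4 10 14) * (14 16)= (0 14)(2 3 5 4 10 16 9 6)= [14, 1, 3, 5, 10, 4, 2, 7, 8, 6, 16, 11, 12, 13, 0, 15, 9]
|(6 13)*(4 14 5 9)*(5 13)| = 6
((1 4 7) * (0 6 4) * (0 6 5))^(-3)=((0 5)(1 6 4 7))^(-3)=(0 5)(1 6 4 7)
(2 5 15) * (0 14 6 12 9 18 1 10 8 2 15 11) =(0 14 6 12 9 18 1 10 8 2 5 11) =[14, 10, 5, 3, 4, 11, 12, 7, 2, 18, 8, 0, 9, 13, 6, 15, 16, 17, 1]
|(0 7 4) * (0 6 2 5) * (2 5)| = 5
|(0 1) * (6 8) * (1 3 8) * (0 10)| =6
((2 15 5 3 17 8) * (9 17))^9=(2 5 9 8 15 3 17)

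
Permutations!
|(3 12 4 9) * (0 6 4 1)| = |(0 6 4 9 3 12 1)| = 7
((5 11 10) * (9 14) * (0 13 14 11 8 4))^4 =((0 13 14 9 11 10 5 8 4))^4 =(0 11 4 9 8 14 5 13 10)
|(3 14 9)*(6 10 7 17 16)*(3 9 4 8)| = 20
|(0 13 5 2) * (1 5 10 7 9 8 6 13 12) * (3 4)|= |(0 12 1 5 2)(3 4)(6 13 10 7 9 8)|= 30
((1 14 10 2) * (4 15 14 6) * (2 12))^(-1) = (1 2 12 10 14 15 4 6)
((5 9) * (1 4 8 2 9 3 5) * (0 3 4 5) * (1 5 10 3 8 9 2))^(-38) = ((0 8 1 10 3)(4 9 5))^(-38) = (0 1 3 8 10)(4 9 5)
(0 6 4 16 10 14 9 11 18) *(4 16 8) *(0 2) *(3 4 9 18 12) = [6, 1, 0, 4, 8, 5, 16, 7, 9, 11, 14, 12, 3, 13, 18, 15, 10, 17, 2] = (0 6 16 10 14 18 2)(3 4 8 9 11 12)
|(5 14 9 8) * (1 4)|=4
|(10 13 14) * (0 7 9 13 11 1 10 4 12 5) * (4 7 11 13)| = 11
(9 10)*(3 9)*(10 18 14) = (3 9 18 14 10) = [0, 1, 2, 9, 4, 5, 6, 7, 8, 18, 3, 11, 12, 13, 10, 15, 16, 17, 14]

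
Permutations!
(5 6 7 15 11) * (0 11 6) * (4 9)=[11, 1, 2, 3, 9, 0, 7, 15, 8, 4, 10, 5, 12, 13, 14, 6]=(0 11 5)(4 9)(6 7 15)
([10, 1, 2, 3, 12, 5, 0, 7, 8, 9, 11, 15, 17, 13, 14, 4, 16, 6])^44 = [4, 1, 2, 3, 0, 5, 15, 7, 8, 9, 12, 17, 10, 13, 14, 6, 16, 11]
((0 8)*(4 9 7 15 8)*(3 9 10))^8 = ((0 4 10 3 9 7 15 8))^8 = (15)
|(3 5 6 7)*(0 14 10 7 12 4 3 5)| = |(0 14 10 7 5 6 12 4 3)| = 9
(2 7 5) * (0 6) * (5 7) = [6, 1, 5, 3, 4, 2, 0, 7] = (7)(0 6)(2 5)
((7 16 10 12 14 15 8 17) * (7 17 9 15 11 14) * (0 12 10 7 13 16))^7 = (17)(0 13 7 12 16)(8 9 15)(11 14)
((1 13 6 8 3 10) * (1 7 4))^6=((1 13 6 8 3 10 7 4))^6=(1 7 3 6)(4 10 8 13)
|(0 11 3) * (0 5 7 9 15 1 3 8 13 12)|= 30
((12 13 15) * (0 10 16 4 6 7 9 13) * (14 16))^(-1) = (0 12 15 13 9 7 6 4 16 14 10)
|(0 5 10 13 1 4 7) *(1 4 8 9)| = |(0 5 10 13 4 7)(1 8 9)| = 6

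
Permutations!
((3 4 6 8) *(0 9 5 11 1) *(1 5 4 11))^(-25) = ((0 9 4 6 8 3 11 5 1))^(-25) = (0 4 8 11 1 9 6 3 5)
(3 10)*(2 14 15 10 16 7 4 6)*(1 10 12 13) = (1 10 3 16 7 4 6 2 14 15 12 13) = [0, 10, 14, 16, 6, 5, 2, 4, 8, 9, 3, 11, 13, 1, 15, 12, 7]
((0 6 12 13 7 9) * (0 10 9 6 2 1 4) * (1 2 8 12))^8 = ((0 8 12 13 7 6 1 4)(9 10))^8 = (13)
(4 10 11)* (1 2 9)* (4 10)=(1 2 9)(10 11)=[0, 2, 9, 3, 4, 5, 6, 7, 8, 1, 11, 10]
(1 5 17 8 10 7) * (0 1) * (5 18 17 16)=(0 1 18 17 8 10 7)(5 16)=[1, 18, 2, 3, 4, 16, 6, 0, 10, 9, 7, 11, 12, 13, 14, 15, 5, 8, 17]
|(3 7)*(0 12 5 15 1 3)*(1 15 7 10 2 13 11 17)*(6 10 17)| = 60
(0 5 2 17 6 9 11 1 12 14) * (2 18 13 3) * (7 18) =(0 5 7 18 13 3 2 17 6 9 11 1 12 14) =[5, 12, 17, 2, 4, 7, 9, 18, 8, 11, 10, 1, 14, 3, 0, 15, 16, 6, 13]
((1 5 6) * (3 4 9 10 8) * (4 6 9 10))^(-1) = ((1 5 9 4 10 8 3 6))^(-1) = (1 6 3 8 10 4 9 5)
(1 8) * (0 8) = (0 8 1) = [8, 0, 2, 3, 4, 5, 6, 7, 1]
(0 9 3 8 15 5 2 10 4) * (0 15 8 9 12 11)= (0 12 11)(2 10 4 15 5)(3 9)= [12, 1, 10, 9, 15, 2, 6, 7, 8, 3, 4, 0, 11, 13, 14, 5]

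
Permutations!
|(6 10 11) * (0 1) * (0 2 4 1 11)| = 12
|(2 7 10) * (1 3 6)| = 3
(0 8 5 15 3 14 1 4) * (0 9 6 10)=[8, 4, 2, 14, 9, 15, 10, 7, 5, 6, 0, 11, 12, 13, 1, 3]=(0 8 5 15 3 14 1 4 9 6 10)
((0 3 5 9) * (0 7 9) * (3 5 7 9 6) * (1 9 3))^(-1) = ((0 5)(1 9 3 7 6))^(-1) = (0 5)(1 6 7 3 9)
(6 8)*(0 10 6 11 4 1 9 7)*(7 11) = (0 10 6 8 7)(1 9 11 4) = [10, 9, 2, 3, 1, 5, 8, 0, 7, 11, 6, 4]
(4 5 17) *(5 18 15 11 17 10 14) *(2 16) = (2 16)(4 18 15 11 17)(5 10 14) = [0, 1, 16, 3, 18, 10, 6, 7, 8, 9, 14, 17, 12, 13, 5, 11, 2, 4, 15]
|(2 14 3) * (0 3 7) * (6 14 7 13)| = 12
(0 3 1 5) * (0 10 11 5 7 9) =(0 3 1 7 9)(5 10 11) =[3, 7, 2, 1, 4, 10, 6, 9, 8, 0, 11, 5]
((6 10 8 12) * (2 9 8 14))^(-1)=(2 14 10 6 12 8 9)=((2 9 8 12 6 10 14))^(-1)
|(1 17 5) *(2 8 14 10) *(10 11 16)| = |(1 17 5)(2 8 14 11 16 10)| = 6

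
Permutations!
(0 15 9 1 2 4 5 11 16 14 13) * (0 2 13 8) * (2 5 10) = (0 15 9 1 13 5 11 16 14 8)(2 4 10) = [15, 13, 4, 3, 10, 11, 6, 7, 0, 1, 2, 16, 12, 5, 8, 9, 14]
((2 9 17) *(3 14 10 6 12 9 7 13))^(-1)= (2 17 9 12 6 10 14 3 13 7)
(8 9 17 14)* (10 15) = (8 9 17 14)(10 15) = [0, 1, 2, 3, 4, 5, 6, 7, 9, 17, 15, 11, 12, 13, 8, 10, 16, 14]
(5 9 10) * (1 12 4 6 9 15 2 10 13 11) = (1 12 4 6 9 13 11)(2 10 5 15) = [0, 12, 10, 3, 6, 15, 9, 7, 8, 13, 5, 1, 4, 11, 14, 2]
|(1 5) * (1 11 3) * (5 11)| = |(1 11 3)| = 3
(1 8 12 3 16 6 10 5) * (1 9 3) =(1 8 12)(3 16 6 10 5 9) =[0, 8, 2, 16, 4, 9, 10, 7, 12, 3, 5, 11, 1, 13, 14, 15, 6]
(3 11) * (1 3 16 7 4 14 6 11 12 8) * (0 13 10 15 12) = [13, 3, 2, 0, 14, 5, 11, 4, 1, 9, 15, 16, 8, 10, 6, 12, 7] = (0 13 10 15 12 8 1 3)(4 14 6 11 16 7)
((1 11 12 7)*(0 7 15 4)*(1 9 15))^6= (0 7 9 15 4)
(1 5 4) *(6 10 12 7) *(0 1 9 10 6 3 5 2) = (0 1 2)(3 5 4 9 10 12 7) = [1, 2, 0, 5, 9, 4, 6, 3, 8, 10, 12, 11, 7]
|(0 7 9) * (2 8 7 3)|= 6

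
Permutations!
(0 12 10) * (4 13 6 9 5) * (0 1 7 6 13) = (13)(0 12 10 1 7 6 9 5 4) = [12, 7, 2, 3, 0, 4, 9, 6, 8, 5, 1, 11, 10, 13]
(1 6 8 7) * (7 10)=(1 6 8 10 7)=[0, 6, 2, 3, 4, 5, 8, 1, 10, 9, 7]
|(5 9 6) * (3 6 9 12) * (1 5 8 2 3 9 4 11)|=12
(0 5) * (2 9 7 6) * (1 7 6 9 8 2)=(0 5)(1 7 9 6)(2 8)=[5, 7, 8, 3, 4, 0, 1, 9, 2, 6]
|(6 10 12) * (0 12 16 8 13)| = |(0 12 6 10 16 8 13)| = 7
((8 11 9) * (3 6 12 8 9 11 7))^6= (3 6 12 8 7)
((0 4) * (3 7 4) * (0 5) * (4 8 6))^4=(0 6 3 4 7 5 8)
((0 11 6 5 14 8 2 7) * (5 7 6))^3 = (0 14 6 11 8 7 5 2)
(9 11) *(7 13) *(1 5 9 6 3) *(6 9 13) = [0, 5, 2, 1, 4, 13, 3, 6, 8, 11, 10, 9, 12, 7] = (1 5 13 7 6 3)(9 11)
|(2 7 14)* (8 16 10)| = 3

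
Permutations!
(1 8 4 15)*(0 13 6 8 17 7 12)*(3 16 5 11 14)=(0 13 6 8 4 15 1 17 7 12)(3 16 5 11 14)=[13, 17, 2, 16, 15, 11, 8, 12, 4, 9, 10, 14, 0, 6, 3, 1, 5, 7]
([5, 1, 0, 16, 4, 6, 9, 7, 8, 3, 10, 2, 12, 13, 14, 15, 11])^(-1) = [2, 1, 11, 9, 4, 0, 5, 7, 8, 6, 10, 16, 12, 13, 14, 15, 3]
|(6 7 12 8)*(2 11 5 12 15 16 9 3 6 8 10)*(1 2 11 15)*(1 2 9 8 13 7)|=12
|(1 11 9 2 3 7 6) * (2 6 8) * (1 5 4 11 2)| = 5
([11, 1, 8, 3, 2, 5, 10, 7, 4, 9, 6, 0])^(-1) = [11, 1, 4, 3, 8, 5, 10, 7, 2, 9, 6, 0]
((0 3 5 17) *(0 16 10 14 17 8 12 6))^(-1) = ((0 3 5 8 12 6)(10 14 17 16))^(-1) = (0 6 12 8 5 3)(10 16 17 14)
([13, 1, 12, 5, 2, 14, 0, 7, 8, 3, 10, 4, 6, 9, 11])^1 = [13, 1, 12, 5, 2, 14, 0, 7, 8, 3, 10, 4, 6, 9, 11]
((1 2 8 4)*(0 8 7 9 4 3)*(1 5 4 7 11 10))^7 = ((0 8 3)(1 2 11 10)(4 5)(7 9))^7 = (0 8 3)(1 10 11 2)(4 5)(7 9)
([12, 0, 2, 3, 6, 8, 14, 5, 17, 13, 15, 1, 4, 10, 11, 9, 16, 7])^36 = [12, 0, 2, 3, 6, 5, 14, 7, 8, 9, 10, 1, 4, 13, 11, 15, 16, 17]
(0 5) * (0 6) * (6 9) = (0 5 9 6) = [5, 1, 2, 3, 4, 9, 0, 7, 8, 6]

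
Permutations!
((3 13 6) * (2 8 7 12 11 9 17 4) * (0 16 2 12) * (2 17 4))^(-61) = (0 7 8 2 17 16)(3 6 13)(4 9 11 12)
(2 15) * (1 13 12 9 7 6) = (1 13 12 9 7 6)(2 15) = [0, 13, 15, 3, 4, 5, 1, 6, 8, 7, 10, 11, 9, 12, 14, 2]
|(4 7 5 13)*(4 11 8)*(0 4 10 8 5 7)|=6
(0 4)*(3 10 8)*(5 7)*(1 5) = (0 4)(1 5 7)(3 10 8) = [4, 5, 2, 10, 0, 7, 6, 1, 3, 9, 8]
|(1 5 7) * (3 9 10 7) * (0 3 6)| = 8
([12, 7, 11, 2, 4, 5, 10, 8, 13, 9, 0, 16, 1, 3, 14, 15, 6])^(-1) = (0 10 6 16 11 2 3 13 8 7 1 12)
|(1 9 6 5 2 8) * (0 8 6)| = 12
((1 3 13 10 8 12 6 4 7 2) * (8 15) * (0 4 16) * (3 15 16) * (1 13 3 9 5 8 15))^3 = (0 2 16 7 10 4 13)(5 6 8 9 12)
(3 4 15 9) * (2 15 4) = (2 15 9 3) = [0, 1, 15, 2, 4, 5, 6, 7, 8, 3, 10, 11, 12, 13, 14, 9]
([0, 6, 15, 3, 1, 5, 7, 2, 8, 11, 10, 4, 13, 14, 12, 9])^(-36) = [0, 15, 4, 3, 2, 5, 9, 11, 8, 6, 10, 7, 12, 13, 14, 1]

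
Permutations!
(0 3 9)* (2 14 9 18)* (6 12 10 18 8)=(0 3 8 6 12 10 18 2 14 9)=[3, 1, 14, 8, 4, 5, 12, 7, 6, 0, 18, 11, 10, 13, 9, 15, 16, 17, 2]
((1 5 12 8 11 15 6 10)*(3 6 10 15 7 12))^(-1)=(1 10 15 6 3 5)(7 11 8 12)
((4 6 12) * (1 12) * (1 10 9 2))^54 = ((1 12 4 6 10 9 2))^54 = (1 9 6 12 2 10 4)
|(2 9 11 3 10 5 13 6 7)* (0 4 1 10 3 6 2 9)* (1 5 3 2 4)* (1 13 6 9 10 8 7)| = |(0 13 4 5 6 1 8 7 10 3 2)(9 11)| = 22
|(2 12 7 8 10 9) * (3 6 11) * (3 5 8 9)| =12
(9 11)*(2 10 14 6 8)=[0, 1, 10, 3, 4, 5, 8, 7, 2, 11, 14, 9, 12, 13, 6]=(2 10 14 6 8)(9 11)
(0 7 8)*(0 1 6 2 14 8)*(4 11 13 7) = (0 4 11 13 7)(1 6 2 14 8) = [4, 6, 14, 3, 11, 5, 2, 0, 1, 9, 10, 13, 12, 7, 8]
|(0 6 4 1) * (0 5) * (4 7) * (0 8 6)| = |(1 5 8 6 7 4)| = 6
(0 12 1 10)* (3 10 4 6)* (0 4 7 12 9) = (0 9)(1 7 12)(3 10 4 6) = [9, 7, 2, 10, 6, 5, 3, 12, 8, 0, 4, 11, 1]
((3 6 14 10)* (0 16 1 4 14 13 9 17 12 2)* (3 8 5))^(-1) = (0 2 12 17 9 13 6 3 5 8 10 14 4 1 16)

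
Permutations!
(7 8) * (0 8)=(0 8 7)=[8, 1, 2, 3, 4, 5, 6, 0, 7]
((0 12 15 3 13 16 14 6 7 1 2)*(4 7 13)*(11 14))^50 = ((0 12 15 3 4 7 1 2)(6 13 16 11 14))^50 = (16)(0 15 4 1)(2 12 3 7)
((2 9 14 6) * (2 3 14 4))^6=((2 9 4)(3 14 6))^6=(14)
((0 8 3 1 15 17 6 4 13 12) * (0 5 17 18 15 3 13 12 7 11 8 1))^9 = (4 6 17 5 12)(7 11 8 13)(15 18)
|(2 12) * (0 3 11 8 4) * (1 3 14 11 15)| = 30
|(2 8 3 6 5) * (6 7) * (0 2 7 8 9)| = 6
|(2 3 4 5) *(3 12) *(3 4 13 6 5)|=|(2 12 4 3 13 6 5)|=7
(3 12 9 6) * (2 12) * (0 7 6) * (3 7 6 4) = [6, 1, 12, 2, 3, 5, 7, 4, 8, 0, 10, 11, 9] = (0 6 7 4 3 2 12 9)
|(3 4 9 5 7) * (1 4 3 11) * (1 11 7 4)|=3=|(11)(4 9 5)|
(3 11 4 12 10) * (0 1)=(0 1)(3 11 4 12 10)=[1, 0, 2, 11, 12, 5, 6, 7, 8, 9, 3, 4, 10]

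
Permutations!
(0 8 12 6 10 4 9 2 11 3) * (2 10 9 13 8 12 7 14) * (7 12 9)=(0 9 10 4 13 8 12 6 7 14 2 11 3)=[9, 1, 11, 0, 13, 5, 7, 14, 12, 10, 4, 3, 6, 8, 2]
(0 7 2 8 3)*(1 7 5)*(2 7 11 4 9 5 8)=(0 8 3)(1 11 4 9 5)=[8, 11, 2, 0, 9, 1, 6, 7, 3, 5, 10, 4]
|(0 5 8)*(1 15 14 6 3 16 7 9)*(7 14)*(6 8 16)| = 20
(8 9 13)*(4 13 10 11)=(4 13 8 9 10 11)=[0, 1, 2, 3, 13, 5, 6, 7, 9, 10, 11, 4, 12, 8]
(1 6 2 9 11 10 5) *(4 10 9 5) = (1 6 2 5)(4 10)(9 11) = [0, 6, 5, 3, 10, 1, 2, 7, 8, 11, 4, 9]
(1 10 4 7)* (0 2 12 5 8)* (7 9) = (0 2 12 5 8)(1 10 4 9 7) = [2, 10, 12, 3, 9, 8, 6, 1, 0, 7, 4, 11, 5]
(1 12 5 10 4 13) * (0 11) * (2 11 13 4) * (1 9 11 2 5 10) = (0 13 9 11)(1 12 10 5) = [13, 12, 2, 3, 4, 1, 6, 7, 8, 11, 5, 0, 10, 9]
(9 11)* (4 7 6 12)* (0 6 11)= [6, 1, 2, 3, 7, 5, 12, 11, 8, 0, 10, 9, 4]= (0 6 12 4 7 11 9)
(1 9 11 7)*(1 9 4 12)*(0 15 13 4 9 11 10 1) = (0 15 13 4 12)(1 9 10)(7 11) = [15, 9, 2, 3, 12, 5, 6, 11, 8, 10, 1, 7, 0, 4, 14, 13]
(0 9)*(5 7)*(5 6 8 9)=(0 5 7 6 8 9)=[5, 1, 2, 3, 4, 7, 8, 6, 9, 0]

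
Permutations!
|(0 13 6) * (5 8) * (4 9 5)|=12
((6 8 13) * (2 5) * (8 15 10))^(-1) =(2 5)(6 13 8 10 15)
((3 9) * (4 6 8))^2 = ((3 9)(4 6 8))^2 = (9)(4 8 6)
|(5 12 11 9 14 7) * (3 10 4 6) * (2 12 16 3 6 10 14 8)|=|(2 12 11 9 8)(3 14 7 5 16)(4 10)|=10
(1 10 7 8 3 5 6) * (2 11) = (1 10 7 8 3 5 6)(2 11) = [0, 10, 11, 5, 4, 6, 1, 8, 3, 9, 7, 2]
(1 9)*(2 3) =[0, 9, 3, 2, 4, 5, 6, 7, 8, 1] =(1 9)(2 3)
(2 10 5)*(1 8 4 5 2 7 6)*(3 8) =(1 3 8 4 5 7 6)(2 10) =[0, 3, 10, 8, 5, 7, 1, 6, 4, 9, 2]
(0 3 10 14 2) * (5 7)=[3, 1, 0, 10, 4, 7, 6, 5, 8, 9, 14, 11, 12, 13, 2]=(0 3 10 14 2)(5 7)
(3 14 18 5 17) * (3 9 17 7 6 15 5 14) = (5 7 6 15)(9 17)(14 18) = [0, 1, 2, 3, 4, 7, 15, 6, 8, 17, 10, 11, 12, 13, 18, 5, 16, 9, 14]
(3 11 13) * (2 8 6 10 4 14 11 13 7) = (2 8 6 10 4 14 11 7)(3 13) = [0, 1, 8, 13, 14, 5, 10, 2, 6, 9, 4, 7, 12, 3, 11]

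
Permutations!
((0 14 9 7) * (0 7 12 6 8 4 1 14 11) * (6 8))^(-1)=(0 11)(1 4 8 12 9 14)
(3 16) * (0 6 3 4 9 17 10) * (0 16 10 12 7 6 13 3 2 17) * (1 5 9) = (0 13 3 10 16 4 1 5 9)(2 17 12 7 6) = [13, 5, 17, 10, 1, 9, 2, 6, 8, 0, 16, 11, 7, 3, 14, 15, 4, 12]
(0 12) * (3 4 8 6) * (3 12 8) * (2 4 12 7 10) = (0 8 6 7 10 2 4 3 12) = [8, 1, 4, 12, 3, 5, 7, 10, 6, 9, 2, 11, 0]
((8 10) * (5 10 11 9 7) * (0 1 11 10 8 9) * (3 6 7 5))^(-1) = ((0 1 11)(3 6 7)(5 8 10 9))^(-1) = (0 11 1)(3 7 6)(5 9 10 8)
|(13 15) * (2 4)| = 2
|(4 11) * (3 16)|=2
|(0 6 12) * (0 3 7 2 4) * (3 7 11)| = |(0 6 12 7 2 4)(3 11)| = 6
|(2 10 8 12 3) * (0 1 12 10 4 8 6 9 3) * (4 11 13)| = 9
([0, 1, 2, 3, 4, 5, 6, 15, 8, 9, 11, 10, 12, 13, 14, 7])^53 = (7 15)(10 11)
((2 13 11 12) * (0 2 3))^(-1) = ((0 2 13 11 12 3))^(-1) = (0 3 12 11 13 2)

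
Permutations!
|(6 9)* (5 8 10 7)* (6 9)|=4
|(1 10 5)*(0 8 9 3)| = |(0 8 9 3)(1 10 5)| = 12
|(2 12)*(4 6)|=|(2 12)(4 6)|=2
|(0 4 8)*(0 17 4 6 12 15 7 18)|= 6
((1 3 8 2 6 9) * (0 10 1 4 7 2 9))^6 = (0 4 1 2 8)(3 6 9 10 7)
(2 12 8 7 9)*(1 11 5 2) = (1 11 5 2 12 8 7 9) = [0, 11, 12, 3, 4, 2, 6, 9, 7, 1, 10, 5, 8]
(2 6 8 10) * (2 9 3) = (2 6 8 10 9 3) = [0, 1, 6, 2, 4, 5, 8, 7, 10, 3, 9]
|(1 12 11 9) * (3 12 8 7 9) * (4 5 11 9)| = 9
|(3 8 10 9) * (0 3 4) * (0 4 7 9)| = |(0 3 8 10)(7 9)| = 4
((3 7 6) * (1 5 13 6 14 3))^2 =(1 13)(3 14 7)(5 6)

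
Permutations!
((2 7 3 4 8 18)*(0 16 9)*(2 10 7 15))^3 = ((0 16 9)(2 15)(3 4 8 18 10 7))^3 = (2 15)(3 18)(4 10)(7 8)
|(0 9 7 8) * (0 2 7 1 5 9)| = |(1 5 9)(2 7 8)| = 3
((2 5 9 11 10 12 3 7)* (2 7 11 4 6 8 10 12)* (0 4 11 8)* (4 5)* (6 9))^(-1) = ((0 5 6)(2 4 9 11 12 3 8 10))^(-1) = (0 6 5)(2 10 8 3 12 11 9 4)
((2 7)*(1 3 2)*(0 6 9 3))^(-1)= (0 1 7 2 3 9 6)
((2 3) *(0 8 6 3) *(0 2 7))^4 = (0 7 3 6 8)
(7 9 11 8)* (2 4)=(2 4)(7 9 11 8)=[0, 1, 4, 3, 2, 5, 6, 9, 7, 11, 10, 8]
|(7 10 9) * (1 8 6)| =3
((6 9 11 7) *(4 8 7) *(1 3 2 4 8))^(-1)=(1 4 2 3)(6 7 8 11 9)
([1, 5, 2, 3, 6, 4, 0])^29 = [6, 0, 2, 3, 5, 1, 4]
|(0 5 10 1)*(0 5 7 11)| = |(0 7 11)(1 5 10)| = 3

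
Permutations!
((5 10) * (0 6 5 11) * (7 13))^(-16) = ((0 6 5 10 11)(7 13))^(-16) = (13)(0 11 10 5 6)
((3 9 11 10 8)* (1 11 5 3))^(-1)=((1 11 10 8)(3 9 5))^(-1)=(1 8 10 11)(3 5 9)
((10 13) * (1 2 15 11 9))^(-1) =((1 2 15 11 9)(10 13))^(-1) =(1 9 11 15 2)(10 13)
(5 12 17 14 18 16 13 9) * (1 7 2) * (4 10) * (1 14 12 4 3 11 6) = (1 7 2 14 18 16 13 9 5 4 10 3 11 6)(12 17) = [0, 7, 14, 11, 10, 4, 1, 2, 8, 5, 3, 6, 17, 9, 18, 15, 13, 12, 16]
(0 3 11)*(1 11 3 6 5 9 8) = [6, 11, 2, 3, 4, 9, 5, 7, 1, 8, 10, 0] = (0 6 5 9 8 1 11)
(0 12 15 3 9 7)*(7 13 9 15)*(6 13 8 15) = [12, 1, 2, 6, 4, 5, 13, 0, 15, 8, 10, 11, 7, 9, 14, 3] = (0 12 7)(3 6 13 9 8 15)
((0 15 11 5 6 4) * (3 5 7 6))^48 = ((0 15 11 7 6 4)(3 5))^48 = (15)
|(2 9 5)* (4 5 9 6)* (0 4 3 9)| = 7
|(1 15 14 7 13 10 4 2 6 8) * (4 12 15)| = |(1 4 2 6 8)(7 13 10 12 15 14)| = 30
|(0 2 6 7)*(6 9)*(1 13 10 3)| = |(0 2 9 6 7)(1 13 10 3)| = 20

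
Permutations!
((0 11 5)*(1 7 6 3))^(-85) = (0 5 11)(1 3 6 7)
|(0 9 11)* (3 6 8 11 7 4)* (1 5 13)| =|(0 9 7 4 3 6 8 11)(1 5 13)| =24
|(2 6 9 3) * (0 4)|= 4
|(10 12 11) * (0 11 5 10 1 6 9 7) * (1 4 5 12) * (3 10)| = 10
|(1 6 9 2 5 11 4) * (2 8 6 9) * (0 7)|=8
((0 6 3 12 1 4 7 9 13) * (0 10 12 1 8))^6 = ((0 6 3 1 4 7 9 13 10 12 8))^6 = (0 9 6 13 3 10 1 12 4 8 7)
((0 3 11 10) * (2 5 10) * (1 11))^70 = (11)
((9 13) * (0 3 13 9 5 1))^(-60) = (13)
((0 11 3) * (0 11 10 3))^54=(0 3)(10 11)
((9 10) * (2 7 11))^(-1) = (2 11 7)(9 10)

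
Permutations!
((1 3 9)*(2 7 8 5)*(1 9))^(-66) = (9)(2 8)(5 7)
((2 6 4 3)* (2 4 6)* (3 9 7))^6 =((3 4 9 7))^6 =(3 9)(4 7)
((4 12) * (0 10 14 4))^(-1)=(0 12 4 14 10)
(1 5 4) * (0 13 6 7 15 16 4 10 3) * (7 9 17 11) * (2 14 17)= [13, 5, 14, 0, 1, 10, 9, 15, 8, 2, 3, 7, 12, 6, 17, 16, 4, 11]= (0 13 6 9 2 14 17 11 7 15 16 4 1 5 10 3)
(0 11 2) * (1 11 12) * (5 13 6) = (0 12 1 11 2)(5 13 6) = [12, 11, 0, 3, 4, 13, 5, 7, 8, 9, 10, 2, 1, 6]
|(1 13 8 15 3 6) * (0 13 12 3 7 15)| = 12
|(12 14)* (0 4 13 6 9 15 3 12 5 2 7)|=12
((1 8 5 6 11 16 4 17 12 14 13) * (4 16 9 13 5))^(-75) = ((1 8 4 17 12 14 5 6 11 9 13))^(-75) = (1 4 12 5 11 13 8 17 14 6 9)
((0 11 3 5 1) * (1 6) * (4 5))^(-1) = (0 1 6 5 4 3 11)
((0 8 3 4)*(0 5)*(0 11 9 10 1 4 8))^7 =((1 4 5 11 9 10)(3 8))^7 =(1 4 5 11 9 10)(3 8)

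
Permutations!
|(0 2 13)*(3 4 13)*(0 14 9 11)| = |(0 2 3 4 13 14 9 11)| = 8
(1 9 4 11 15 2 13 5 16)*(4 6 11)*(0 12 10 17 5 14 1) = (0 12 10 17 5 16)(1 9 6 11 15 2 13 14) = [12, 9, 13, 3, 4, 16, 11, 7, 8, 6, 17, 15, 10, 14, 1, 2, 0, 5]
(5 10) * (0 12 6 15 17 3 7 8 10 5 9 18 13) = (0 12 6 15 17 3 7 8 10 9 18 13) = [12, 1, 2, 7, 4, 5, 15, 8, 10, 18, 9, 11, 6, 0, 14, 17, 16, 3, 13]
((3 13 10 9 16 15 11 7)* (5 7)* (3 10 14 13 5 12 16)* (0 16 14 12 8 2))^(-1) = ((0 16 15 11 8 2)(3 5 7 10 9)(12 14 13))^(-1) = (0 2 8 11 15 16)(3 9 10 7 5)(12 13 14)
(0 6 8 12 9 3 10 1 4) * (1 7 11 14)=(0 6 8 12 9 3 10 7 11 14 1 4)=[6, 4, 2, 10, 0, 5, 8, 11, 12, 3, 7, 14, 9, 13, 1]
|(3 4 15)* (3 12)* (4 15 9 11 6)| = 12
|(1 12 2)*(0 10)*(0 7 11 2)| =|(0 10 7 11 2 1 12)| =7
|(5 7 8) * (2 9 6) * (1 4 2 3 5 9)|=6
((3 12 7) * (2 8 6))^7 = ((2 8 6)(3 12 7))^7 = (2 8 6)(3 12 7)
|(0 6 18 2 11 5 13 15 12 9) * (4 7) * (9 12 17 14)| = |(0 6 18 2 11 5 13 15 17 14 9)(4 7)| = 22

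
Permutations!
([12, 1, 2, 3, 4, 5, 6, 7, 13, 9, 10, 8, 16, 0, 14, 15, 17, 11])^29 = [12, 1, 2, 3, 4, 5, 6, 7, 13, 9, 10, 8, 16, 0, 14, 15, 17, 11]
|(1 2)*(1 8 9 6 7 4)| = |(1 2 8 9 6 7 4)| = 7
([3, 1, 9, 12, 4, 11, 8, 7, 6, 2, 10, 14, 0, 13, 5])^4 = (0 3 12)(5 11 14)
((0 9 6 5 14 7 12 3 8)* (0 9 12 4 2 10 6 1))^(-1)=((0 12 3 8 9 1)(2 10 6 5 14 7 4))^(-1)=(0 1 9 8 3 12)(2 4 7 14 5 6 10)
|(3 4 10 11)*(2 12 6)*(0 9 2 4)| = 9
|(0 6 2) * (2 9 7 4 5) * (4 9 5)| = |(0 6 5 2)(7 9)| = 4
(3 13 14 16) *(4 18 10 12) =(3 13 14 16)(4 18 10 12) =[0, 1, 2, 13, 18, 5, 6, 7, 8, 9, 12, 11, 4, 14, 16, 15, 3, 17, 10]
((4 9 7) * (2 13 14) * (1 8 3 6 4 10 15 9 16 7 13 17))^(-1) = (1 17 2 14 13 9 15 10 7 16 4 6 3 8)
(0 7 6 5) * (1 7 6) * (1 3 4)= (0 6 5)(1 7 3 4)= [6, 7, 2, 4, 1, 0, 5, 3]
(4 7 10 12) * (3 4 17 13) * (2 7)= [0, 1, 7, 4, 2, 5, 6, 10, 8, 9, 12, 11, 17, 3, 14, 15, 16, 13]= (2 7 10 12 17 13 3 4)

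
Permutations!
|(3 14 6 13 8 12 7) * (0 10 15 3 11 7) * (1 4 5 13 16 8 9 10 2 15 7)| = 72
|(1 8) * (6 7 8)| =|(1 6 7 8)| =4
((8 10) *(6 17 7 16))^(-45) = (6 16 7 17)(8 10)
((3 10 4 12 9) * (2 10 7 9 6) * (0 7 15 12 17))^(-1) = ((0 7 9 3 15 12 6 2 10 4 17))^(-1) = (0 17 4 10 2 6 12 15 3 9 7)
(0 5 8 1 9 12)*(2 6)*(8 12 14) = [5, 9, 6, 3, 4, 12, 2, 7, 1, 14, 10, 11, 0, 13, 8] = (0 5 12)(1 9 14 8)(2 6)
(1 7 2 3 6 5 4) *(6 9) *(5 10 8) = [0, 7, 3, 9, 1, 4, 10, 2, 5, 6, 8] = (1 7 2 3 9 6 10 8 5 4)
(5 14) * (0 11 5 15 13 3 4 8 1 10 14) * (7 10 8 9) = (0 11 5)(1 8)(3 4 9 7 10 14 15 13) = [11, 8, 2, 4, 9, 0, 6, 10, 1, 7, 14, 5, 12, 3, 15, 13]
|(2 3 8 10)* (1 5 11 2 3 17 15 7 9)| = 24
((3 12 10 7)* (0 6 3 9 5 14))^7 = (0 5 7 12 6 14 9 10 3)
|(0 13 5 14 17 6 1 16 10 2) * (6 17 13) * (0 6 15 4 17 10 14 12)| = 13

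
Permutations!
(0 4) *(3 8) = (0 4)(3 8) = [4, 1, 2, 8, 0, 5, 6, 7, 3]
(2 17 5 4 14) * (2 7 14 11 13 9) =(2 17 5 4 11 13 9)(7 14) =[0, 1, 17, 3, 11, 4, 6, 14, 8, 2, 10, 13, 12, 9, 7, 15, 16, 5]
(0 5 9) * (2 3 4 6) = [5, 1, 3, 4, 6, 9, 2, 7, 8, 0] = (0 5 9)(2 3 4 6)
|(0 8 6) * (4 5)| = |(0 8 6)(4 5)| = 6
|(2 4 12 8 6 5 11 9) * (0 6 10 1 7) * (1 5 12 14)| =13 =|(0 6 12 8 10 5 11 9 2 4 14 1 7)|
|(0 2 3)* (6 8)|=6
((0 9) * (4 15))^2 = ((0 9)(4 15))^2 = (15)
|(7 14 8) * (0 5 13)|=|(0 5 13)(7 14 8)|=3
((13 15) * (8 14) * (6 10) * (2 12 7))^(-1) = ((2 12 7)(6 10)(8 14)(13 15))^(-1) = (2 7 12)(6 10)(8 14)(13 15)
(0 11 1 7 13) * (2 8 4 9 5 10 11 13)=(0 13)(1 7 2 8 4 9 5 10 11)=[13, 7, 8, 3, 9, 10, 6, 2, 4, 5, 11, 1, 12, 0]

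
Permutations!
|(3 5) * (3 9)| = |(3 5 9)| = 3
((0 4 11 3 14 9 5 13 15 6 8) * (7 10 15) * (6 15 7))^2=(15)(0 11 14 5 6)(3 9 13 8 4)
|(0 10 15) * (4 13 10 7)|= 6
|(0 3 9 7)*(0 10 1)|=|(0 3 9 7 10 1)|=6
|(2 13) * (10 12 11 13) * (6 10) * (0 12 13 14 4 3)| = |(0 12 11 14 4 3)(2 6 10 13)| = 12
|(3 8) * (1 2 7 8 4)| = 6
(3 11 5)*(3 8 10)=[0, 1, 2, 11, 4, 8, 6, 7, 10, 9, 3, 5]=(3 11 5 8 10)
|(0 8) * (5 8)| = 3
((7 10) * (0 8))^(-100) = (10)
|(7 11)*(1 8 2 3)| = 4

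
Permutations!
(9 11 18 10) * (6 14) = (6 14)(9 11 18 10) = [0, 1, 2, 3, 4, 5, 14, 7, 8, 11, 9, 18, 12, 13, 6, 15, 16, 17, 10]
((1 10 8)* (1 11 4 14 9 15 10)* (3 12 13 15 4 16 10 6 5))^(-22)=(3 13 6)(4 9 14)(5 12 15)(8 16)(10 11)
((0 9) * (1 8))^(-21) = ((0 9)(1 8))^(-21) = (0 9)(1 8)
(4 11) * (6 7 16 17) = (4 11)(6 7 16 17) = [0, 1, 2, 3, 11, 5, 7, 16, 8, 9, 10, 4, 12, 13, 14, 15, 17, 6]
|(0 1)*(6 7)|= |(0 1)(6 7)|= 2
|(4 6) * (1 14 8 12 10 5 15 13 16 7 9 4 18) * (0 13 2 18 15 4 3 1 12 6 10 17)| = 15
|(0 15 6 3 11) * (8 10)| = 10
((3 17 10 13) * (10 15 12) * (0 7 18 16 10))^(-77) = ((0 7 18 16 10 13 3 17 15 12))^(-77) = (0 16 3 12 18 13 15 7 10 17)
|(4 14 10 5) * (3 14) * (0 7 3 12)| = |(0 7 3 14 10 5 4 12)| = 8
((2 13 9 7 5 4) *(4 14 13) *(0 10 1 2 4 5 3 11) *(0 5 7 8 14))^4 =(14)(0 7)(1 11)(2 5)(3 10) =((0 10 1 2 7 3 11 5)(8 14 13 9))^4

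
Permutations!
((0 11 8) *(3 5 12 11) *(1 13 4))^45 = (13)(0 12)(3 11)(5 8)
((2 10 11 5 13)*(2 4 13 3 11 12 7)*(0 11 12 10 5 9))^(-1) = (0 9 11)(2 7 12 3 5)(4 13)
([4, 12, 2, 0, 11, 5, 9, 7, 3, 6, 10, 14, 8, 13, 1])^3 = [14, 3, 2, 11, 1, 5, 9, 7, 4, 6, 10, 12, 0, 13, 8]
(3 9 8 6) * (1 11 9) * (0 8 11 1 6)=(0 8)(3 6)(9 11)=[8, 1, 2, 6, 4, 5, 3, 7, 0, 11, 10, 9]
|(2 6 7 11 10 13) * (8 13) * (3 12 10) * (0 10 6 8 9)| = 15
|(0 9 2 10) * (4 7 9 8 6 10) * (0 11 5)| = 12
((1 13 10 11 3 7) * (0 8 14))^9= ((0 8 14)(1 13 10 11 3 7))^9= (14)(1 11)(3 13)(7 10)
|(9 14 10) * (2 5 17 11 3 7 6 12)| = 24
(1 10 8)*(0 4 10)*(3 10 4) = (0 3 10 8 1) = [3, 0, 2, 10, 4, 5, 6, 7, 1, 9, 8]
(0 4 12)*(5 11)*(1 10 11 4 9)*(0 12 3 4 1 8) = (12)(0 9 8)(1 10 11 5)(3 4) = [9, 10, 2, 4, 3, 1, 6, 7, 0, 8, 11, 5, 12]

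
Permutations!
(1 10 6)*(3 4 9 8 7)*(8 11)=(1 10 6)(3 4 9 11 8 7)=[0, 10, 2, 4, 9, 5, 1, 3, 7, 11, 6, 8]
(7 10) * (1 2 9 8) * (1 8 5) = [0, 2, 9, 3, 4, 1, 6, 10, 8, 5, 7] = (1 2 9 5)(7 10)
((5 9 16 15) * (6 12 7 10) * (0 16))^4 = (0 9 5 15 16)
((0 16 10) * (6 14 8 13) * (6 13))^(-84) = (16)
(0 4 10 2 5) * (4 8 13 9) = (0 8 13 9 4 10 2 5) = [8, 1, 5, 3, 10, 0, 6, 7, 13, 4, 2, 11, 12, 9]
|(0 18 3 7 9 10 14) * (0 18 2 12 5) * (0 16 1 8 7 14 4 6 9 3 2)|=|(1 8 7 3 14 18 2 12 5 16)(4 6 9 10)|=20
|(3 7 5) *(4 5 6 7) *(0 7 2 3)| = 7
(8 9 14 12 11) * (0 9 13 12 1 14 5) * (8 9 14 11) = (0 14 1 11 9 5)(8 13 12) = [14, 11, 2, 3, 4, 0, 6, 7, 13, 5, 10, 9, 8, 12, 1]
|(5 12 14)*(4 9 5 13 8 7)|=8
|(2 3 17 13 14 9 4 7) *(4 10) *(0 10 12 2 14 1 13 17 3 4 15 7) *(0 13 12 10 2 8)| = 35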